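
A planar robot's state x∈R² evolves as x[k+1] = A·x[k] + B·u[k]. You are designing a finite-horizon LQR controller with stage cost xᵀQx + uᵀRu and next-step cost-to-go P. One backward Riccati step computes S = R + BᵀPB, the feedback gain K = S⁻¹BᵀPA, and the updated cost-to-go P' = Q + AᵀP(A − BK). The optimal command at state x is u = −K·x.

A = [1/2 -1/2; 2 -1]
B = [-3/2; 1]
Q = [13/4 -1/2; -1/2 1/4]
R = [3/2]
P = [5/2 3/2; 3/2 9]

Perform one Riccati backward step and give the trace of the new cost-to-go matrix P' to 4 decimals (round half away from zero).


BᵀP = [-2.2500 6.7500]
S = R + BᵀPB = [3/2] + [10.1250] = [11.6250]
BᵀPA = [12.3750 -5.6250]
K = S⁻¹·BᵀPA = [1.0645 -0.4839]
A−BK = [2.0968 -1.2258; 0.9355 -0.5161]
AᵀP(A−BK) = [26.4516 -14.8871; -14.8871 8.4032]
P' = Q + AᵀP(A−BK) = [29.7016 -15.3871; -15.3871 8.6532]
tr(P') = 38.3548

38.3548


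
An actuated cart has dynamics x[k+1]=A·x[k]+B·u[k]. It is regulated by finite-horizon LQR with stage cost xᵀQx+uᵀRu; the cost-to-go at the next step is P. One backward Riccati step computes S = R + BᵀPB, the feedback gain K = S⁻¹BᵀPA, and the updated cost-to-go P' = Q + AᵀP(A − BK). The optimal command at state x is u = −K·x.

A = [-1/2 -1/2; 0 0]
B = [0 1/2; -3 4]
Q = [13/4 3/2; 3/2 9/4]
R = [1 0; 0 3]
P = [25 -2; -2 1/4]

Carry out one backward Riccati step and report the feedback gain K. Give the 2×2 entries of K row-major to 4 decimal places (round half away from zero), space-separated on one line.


-0.9231 -0.9231 -0.4286 -0.4286

BᵀP = [6.0000 -0.7500; 4.5000 0.0000]
S = R + BᵀPB = [1 0; 0 3] + [2.2500 0.0000; 0.0000 2.2500] = [3.2500 0.0000; 0.0000 5.2500]
BᵀPA = [-3.0000 -3.0000; -2.2500 -2.2500]
K = S⁻¹·BᵀPA = [-0.9231 -0.9231; -0.4286 -0.4286]
A−BK = [-0.2857 -0.2857; -1.0549 -1.0549]
AᵀP(A−BK) = [2.5165 2.5165; 2.5165 2.5165]
P' = Q + AᵀP(A−BK) = [5.7665 4.0165; 4.0165 4.7665]
tr(P') = 10.5330


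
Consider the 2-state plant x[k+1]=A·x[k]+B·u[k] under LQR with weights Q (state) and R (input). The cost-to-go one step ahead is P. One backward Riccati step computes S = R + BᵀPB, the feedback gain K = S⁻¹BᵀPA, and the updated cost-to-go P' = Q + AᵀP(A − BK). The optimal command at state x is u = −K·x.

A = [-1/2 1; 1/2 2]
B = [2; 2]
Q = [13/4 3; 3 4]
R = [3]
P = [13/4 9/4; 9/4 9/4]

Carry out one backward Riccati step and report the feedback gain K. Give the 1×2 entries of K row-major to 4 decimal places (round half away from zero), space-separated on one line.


-0.0233 0.6744

BᵀP = [11.0000 9.0000]
S = R + BᵀPB = [3] + [40.0000] = [43.0000]
BᵀPA = [-1.0000 29.0000]
K = S⁻¹·BᵀPA = [-0.0233 0.6744]
A−BK = [-0.4535 -0.3488; 0.5465 0.6512]
AᵀP(A−BK) = [0.2267 0.1744; 0.1744 1.6919]
P' = Q + AᵀP(A−BK) = [3.4767 3.1744; 3.1744 5.6919]
tr(P') = 9.1686


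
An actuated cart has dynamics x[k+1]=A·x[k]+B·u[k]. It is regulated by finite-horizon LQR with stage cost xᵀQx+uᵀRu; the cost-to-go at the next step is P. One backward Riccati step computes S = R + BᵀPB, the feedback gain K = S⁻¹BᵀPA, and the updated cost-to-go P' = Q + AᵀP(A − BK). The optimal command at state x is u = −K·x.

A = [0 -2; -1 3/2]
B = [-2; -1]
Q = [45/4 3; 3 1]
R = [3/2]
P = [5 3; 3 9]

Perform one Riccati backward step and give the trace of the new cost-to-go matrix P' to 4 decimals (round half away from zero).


BᵀP = [-13.0000 -15.0000]
S = R + BᵀPB = [3/2] + [41.0000] = [42.5000]
BᵀPA = [15.0000 3.5000]
K = S⁻¹·BᵀPA = [0.3529 0.0824]
A−BK = [0.7059 -1.8353; -0.6471 1.5824]
AᵀP(A−BK) = [3.7059 -8.7353; -8.7353 21.9618]
P' = Q + AᵀP(A−BK) = [14.9559 -5.7353; -5.7353 22.9618]
tr(P') = 37.9176

37.9176


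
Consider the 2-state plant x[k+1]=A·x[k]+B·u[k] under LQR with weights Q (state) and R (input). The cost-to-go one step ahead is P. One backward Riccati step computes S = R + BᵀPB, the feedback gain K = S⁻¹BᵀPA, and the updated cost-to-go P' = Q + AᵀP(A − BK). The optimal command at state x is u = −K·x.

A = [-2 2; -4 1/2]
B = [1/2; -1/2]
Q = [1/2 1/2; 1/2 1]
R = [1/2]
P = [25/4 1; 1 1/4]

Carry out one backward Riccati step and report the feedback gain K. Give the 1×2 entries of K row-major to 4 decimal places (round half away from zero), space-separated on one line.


BᵀP = [2.6250 0.3750]
S = R + BᵀPB = [1/2] + [1.1250] = [1.6250]
BᵀPA = [-6.7500 5.4375]
K = S⁻¹·BᵀPA = [-4.1538 3.3462]
A−BK = [0.0769 0.3269; -6.0769 2.1731]
AᵀP(A−BK) = [16.9615 -11.9135; -11.9135 8.8678]
P' = Q + AᵀP(A−BK) = [17.4615 -11.4135; -11.4135 9.8678]
tr(P') = 27.3293

-4.1538 3.3462


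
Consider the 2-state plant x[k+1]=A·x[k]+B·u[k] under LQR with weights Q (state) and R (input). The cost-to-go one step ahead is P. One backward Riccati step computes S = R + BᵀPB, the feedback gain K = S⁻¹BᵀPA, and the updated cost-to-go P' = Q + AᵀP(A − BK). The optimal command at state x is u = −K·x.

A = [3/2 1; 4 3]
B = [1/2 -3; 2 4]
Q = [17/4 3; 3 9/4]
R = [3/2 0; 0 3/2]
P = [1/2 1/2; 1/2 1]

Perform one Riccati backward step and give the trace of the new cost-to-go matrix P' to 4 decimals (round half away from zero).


13.3627

BᵀP = [1.2500 2.2500; 0.5000 2.5000]
S = R + BᵀPB = [3/2 0; 0 3/2] + [5.1250 5.2500; 5.2500 8.5000] = [6.6250 5.2500; 5.2500 10.0000]
BᵀPA = [10.8750 8.0000; 10.7500 8.0000]
K = S⁻¹·BᵀPA = [1.3522 0.9822; 0.3651 0.2843]
A−BK = [1.9192 1.3619; -0.1648 -0.1018]
AᵀP(A−BK) = [4.4952 3.2617; 3.2617 2.3675]
P' = Q + AᵀP(A−BK) = [8.7452 6.2617; 6.2617 4.6175]
tr(P') = 13.3627


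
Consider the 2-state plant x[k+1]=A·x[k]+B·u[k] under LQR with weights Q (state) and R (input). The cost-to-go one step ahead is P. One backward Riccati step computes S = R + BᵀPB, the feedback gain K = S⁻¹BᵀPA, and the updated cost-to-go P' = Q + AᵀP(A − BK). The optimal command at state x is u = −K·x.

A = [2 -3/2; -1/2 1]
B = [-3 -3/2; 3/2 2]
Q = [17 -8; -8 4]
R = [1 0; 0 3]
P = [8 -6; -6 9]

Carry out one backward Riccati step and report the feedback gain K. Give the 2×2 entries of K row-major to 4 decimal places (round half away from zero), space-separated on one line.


-0.6590 0.4292 0.1358 0.1582

BᵀP = [-33.0000 31.5000; -24.0000 27.0000]
S = R + BᵀPB = [1 0; 0 3] + [146.2500 112.5000; 112.5000 90.0000] = [147.2500 112.5000; 112.5000 93.0000]
BᵀPA = [-81.7500 81.0000; -61.5000 63.0000]
K = S⁻¹·BᵀPA = [-0.6590 0.4292; 0.1358 0.1582]
A−BK = [0.2269 0.0249; 0.2168 0.0397]
AᵀP(A−BK) = [0.7341 -0.1821; -0.1821 0.2666]
P' = Q + AᵀP(A−BK) = [17.7341 -8.1821; -8.1821 4.2666]
tr(P') = 22.0007


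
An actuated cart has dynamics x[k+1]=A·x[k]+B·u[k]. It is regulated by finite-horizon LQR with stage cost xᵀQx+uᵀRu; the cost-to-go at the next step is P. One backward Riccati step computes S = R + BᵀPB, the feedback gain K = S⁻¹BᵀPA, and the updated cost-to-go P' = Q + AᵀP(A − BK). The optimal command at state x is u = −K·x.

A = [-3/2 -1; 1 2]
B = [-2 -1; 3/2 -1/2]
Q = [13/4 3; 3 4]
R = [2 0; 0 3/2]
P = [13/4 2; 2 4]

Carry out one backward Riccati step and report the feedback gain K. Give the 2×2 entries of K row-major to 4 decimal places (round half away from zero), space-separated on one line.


0.5793 0.7781 0.1196 -0.7349

BᵀP = [-3.5000 2.0000; -4.2500 -4.0000]
S = R + BᵀPB = [2 0; 0 3/2] + [10.0000 2.5000; 2.5000 6.2500] = [12.0000 2.5000; 2.5000 7.7500]
BᵀPA = [7.2500 7.5000; 2.3750 -3.7500]
K = S⁻¹·BᵀPA = [0.5793 0.7781; 0.1196 -0.7349]
A−BK = [-0.2219 -0.1787; 0.1909 0.4654]
AᵀP(A−BK) = [0.8289 0.9791; 0.9791 2.6585]
P' = Q + AᵀP(A−BK) = [4.0789 3.9791; 3.9791 6.6585]
tr(P') = 10.7374


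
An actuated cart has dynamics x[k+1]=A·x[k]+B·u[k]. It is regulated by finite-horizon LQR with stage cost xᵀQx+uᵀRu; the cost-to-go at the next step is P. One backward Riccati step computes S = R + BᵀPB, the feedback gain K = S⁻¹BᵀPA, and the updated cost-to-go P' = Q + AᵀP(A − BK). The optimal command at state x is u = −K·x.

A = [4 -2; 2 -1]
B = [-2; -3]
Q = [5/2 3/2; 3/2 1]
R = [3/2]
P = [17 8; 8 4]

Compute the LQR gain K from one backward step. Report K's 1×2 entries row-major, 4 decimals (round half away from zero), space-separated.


-1.4293 0.7146

BᵀP = [-58.0000 -28.0000]
S = R + BᵀPB = [3/2] + [200.0000] = [201.5000]
BᵀPA = [-288.0000 144.0000]
K = S⁻¹·BᵀPA = [-1.4293 0.7146]
A−BK = [1.1414 -0.5707; -2.2878 1.1439]
AᵀP(A−BK) = [4.3672 -2.1836; -2.1836 1.0918]
P' = Q + AᵀP(A−BK) = [6.8672 -0.6836; -0.6836 2.0918]
tr(P') = 8.9591


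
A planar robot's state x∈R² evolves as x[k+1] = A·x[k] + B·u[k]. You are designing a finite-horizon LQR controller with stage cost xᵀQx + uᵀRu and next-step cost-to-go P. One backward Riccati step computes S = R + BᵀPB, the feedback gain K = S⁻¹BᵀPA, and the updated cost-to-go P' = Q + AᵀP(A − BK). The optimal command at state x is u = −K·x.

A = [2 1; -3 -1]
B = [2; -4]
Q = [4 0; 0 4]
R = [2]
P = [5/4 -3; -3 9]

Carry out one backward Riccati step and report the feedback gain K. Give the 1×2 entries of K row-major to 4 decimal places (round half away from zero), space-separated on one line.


BᵀP = [14.5000 -42.0000]
S = R + BᵀPB = [2] + [197.0000] = [199.0000]
BᵀPA = [155.0000 56.5000]
K = S⁻¹·BᵀPA = [0.7789 0.2839]
A−BK = [0.4422 0.4322; 0.1156 0.1357]
AᵀP(A−BK) = [1.2714 0.4925; 0.4925 0.2085]
P' = Q + AᵀP(A−BK) = [5.2714 0.4925; 0.4925 4.2085]
tr(P') = 9.4799

0.7789 0.2839


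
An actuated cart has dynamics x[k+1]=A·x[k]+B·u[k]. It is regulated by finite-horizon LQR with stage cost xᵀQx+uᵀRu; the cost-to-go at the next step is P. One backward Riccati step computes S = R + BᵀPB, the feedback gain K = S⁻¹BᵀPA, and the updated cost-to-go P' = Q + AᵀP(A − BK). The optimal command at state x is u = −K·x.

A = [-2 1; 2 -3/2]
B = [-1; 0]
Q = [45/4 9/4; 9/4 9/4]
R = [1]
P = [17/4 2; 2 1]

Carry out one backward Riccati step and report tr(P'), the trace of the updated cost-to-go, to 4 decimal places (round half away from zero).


14.8452

BᵀP = [-4.2500 -2.0000]
S = R + BᵀPB = [1] + [4.2500] = [5.2500]
BᵀPA = [4.5000 -1.2500]
K = S⁻¹·BᵀPA = [0.8571 -0.2381]
A−BK = [-1.1429 0.7619; 2.0000 -1.5000]
AᵀP(A−BK) = [1.1429 -0.4286; -0.4286 0.2024]
P' = Q + AᵀP(A−BK) = [12.3929 1.8214; 1.8214 2.4524]
tr(P') = 14.8452


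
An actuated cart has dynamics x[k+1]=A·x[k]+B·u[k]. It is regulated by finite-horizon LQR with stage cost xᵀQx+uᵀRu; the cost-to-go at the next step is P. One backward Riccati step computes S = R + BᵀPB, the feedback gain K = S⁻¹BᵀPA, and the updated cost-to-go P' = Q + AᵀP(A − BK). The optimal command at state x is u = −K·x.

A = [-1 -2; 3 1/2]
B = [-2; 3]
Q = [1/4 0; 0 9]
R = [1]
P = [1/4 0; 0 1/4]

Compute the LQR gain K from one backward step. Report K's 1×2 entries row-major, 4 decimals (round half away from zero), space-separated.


0.6471 0.3235

BᵀP = [-0.5000 0.7500]
S = R + BᵀPB = [1] + [3.2500] = [4.2500]
BᵀPA = [2.7500 1.3750]
K = S⁻¹·BᵀPA = [0.6471 0.3235]
A−BK = [0.2941 -1.3529; 1.0588 -0.4706]
AᵀP(A−BK) = [0.7206 -0.0147; -0.0147 0.6176]
P' = Q + AᵀP(A−BK) = [0.9706 -0.0147; -0.0147 9.6176]
tr(P') = 10.5882


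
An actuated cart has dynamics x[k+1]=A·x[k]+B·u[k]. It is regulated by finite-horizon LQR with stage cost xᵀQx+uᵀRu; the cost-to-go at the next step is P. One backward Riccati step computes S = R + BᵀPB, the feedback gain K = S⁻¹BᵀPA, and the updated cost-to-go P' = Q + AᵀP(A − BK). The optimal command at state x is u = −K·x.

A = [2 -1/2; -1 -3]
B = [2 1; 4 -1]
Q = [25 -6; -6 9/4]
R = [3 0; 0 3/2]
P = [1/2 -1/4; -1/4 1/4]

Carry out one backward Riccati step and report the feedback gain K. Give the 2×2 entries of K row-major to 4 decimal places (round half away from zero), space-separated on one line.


BᵀP = [0.0000 0.5000; 0.7500 -0.5000]
S = R + BᵀPB = [3 0; 0 3/2] + [2.0000 -0.5000; -0.5000 1.2500] = [5.0000 -0.5000; -0.5000 2.7500]
BᵀPA = [-0.5000 -1.5000; 2.0000 1.1250]
K = S⁻¹·BᵀPA = [-0.0278 -0.2639; 0.7222 0.3611]
A−BK = [1.3333 -0.3333; -0.1667 -1.5833]
AᵀP(A−BK) = [1.7917 0.7708; 0.7708 0.8229]
P' = Q + AᵀP(A−BK) = [26.7917 -5.2292; -5.2292 3.0729]
tr(P') = 29.8646

-0.0278 -0.2639 0.7222 0.3611


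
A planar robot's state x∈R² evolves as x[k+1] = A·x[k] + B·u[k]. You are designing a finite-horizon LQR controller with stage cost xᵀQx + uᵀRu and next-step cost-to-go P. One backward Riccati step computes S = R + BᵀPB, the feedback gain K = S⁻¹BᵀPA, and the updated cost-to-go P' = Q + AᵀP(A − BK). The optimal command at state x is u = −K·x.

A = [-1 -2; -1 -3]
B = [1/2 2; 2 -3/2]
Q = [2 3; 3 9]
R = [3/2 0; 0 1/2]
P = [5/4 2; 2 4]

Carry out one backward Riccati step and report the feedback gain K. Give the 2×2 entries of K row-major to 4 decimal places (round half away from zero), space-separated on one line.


-0.6427 -1.6692 -0.0925 -0.0377

BᵀP = [4.6250 9.0000; -0.5000 -2.0000]
S = R + BᵀPB = [3/2 0; 0 1/2] + [20.3125 -4.2500; -4.2500 2.0000] = [21.8125 -4.2500; -4.2500 2.5000]
BᵀPA = [-13.6250 -36.2500; 2.5000 7.0000]
K = S⁻¹·BᵀPA = [-0.6427 -1.6692; -0.0925 -0.0377]
A−BK = [-0.4936 -1.0900; 0.1465 0.2819]
AᵀP(A−BK) = [0.7249 1.8509; 1.8509 4.7541]
P' = Q + AᵀP(A−BK) = [2.7249 4.8509; 4.8509 13.7541]
tr(P') = 16.4790


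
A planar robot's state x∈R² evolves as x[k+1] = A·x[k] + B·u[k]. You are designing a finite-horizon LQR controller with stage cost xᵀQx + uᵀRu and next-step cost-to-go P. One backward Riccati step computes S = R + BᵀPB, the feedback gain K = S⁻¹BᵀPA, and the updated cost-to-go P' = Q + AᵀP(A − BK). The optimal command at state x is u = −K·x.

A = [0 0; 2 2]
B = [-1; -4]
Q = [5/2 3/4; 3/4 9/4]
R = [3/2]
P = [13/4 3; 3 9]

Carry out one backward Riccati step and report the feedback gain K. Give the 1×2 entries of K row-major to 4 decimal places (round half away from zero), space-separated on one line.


BᵀP = [-15.2500 -39.0000]
S = R + BᵀPB = [3/2] + [171.2500] = [172.7500]
BᵀPA = [-78.0000 -78.0000]
K = S⁻¹·BᵀPA = [-0.4515 -0.4515]
A−BK = [-0.4515 -0.4515; 0.1939 0.1939]
AᵀP(A−BK) = [0.7815 0.7815; 0.7815 0.7815]
P' = Q + AᵀP(A−BK) = [3.2815 1.5315; 1.5315 3.0315]
tr(P') = 6.3130

-0.4515 -0.4515


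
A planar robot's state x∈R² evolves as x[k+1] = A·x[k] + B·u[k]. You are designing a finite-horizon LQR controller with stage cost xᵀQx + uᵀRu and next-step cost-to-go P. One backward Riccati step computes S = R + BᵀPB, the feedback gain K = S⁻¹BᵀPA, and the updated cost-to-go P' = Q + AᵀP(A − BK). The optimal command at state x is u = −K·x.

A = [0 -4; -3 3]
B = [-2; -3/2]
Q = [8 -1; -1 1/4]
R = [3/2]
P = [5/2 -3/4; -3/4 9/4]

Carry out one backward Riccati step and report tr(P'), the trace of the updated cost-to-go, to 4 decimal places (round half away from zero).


96.0427

BᵀP = [-3.8750 -1.8750]
S = R + BᵀPB = [3/2] + [10.5625] = [12.0625]
BᵀPA = [5.6250 9.8750]
K = S⁻¹·BᵀPA = [0.4663 0.8187]
A−BK = [0.9326 -2.3627; -2.3005 4.2280]
AᵀP(A−BK) = [17.6269 -33.8549; -33.8549 70.1658]
P' = Q + AᵀP(A−BK) = [25.6269 -34.8549; -34.8549 70.4158]
tr(P') = 96.0427


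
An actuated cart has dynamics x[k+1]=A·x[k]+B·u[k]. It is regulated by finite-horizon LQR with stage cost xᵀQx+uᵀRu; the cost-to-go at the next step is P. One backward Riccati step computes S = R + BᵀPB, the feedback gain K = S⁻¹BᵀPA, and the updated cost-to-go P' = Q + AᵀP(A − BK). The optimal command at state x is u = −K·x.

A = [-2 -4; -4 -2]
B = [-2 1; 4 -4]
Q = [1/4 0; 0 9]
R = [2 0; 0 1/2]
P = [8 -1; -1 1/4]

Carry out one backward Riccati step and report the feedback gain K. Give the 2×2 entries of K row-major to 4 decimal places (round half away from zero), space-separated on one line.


BᵀP = [-20.0000 3.0000; 12.0000 -2.0000]
S = R + BᵀPB = [2 0; 0 1/2] + [52.0000 -32.0000; -32.0000 20.0000] = [54.0000 -32.0000; -32.0000 20.5000]
BᵀPA = [28.0000 74.0000; -16.0000 -44.0000]
K = S⁻¹·BᵀPA = [0.7470 1.3133; 0.3855 -0.0964]
A−BK = [-0.8916 -1.2771; -5.4458 -7.6386]
AᵀP(A−BK) = [5.2530 7.6867; 7.6867 11.5783]
P' = Q + AᵀP(A−BK) = [5.5030 7.6867; 7.6867 20.5783]
tr(P') = 26.0813

0.7470 1.3133 0.3855 -0.0964


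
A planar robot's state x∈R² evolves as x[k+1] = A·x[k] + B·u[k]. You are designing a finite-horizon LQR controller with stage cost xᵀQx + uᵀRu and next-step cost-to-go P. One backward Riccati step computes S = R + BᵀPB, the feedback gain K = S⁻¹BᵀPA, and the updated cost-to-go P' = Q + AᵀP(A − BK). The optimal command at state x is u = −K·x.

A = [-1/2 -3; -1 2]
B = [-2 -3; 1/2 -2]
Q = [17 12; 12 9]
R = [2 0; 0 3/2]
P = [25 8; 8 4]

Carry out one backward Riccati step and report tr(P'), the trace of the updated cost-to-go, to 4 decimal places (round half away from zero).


BᵀP = [-46.0000 -14.0000; -91.0000 -32.0000]
S = R + BᵀPB = [2 0; 0 3/2] + [85.0000 166.0000; 166.0000 337.0000] = [87.0000 166.0000; 166.0000 338.5000]
BᵀPA = [37.0000 110.0000; 77.5000 209.0000]
K = S⁻¹·BᵀPA = [-0.1798 1.3420; 0.3171 -0.0407]
A−BK = [0.0918 -0.4381; -0.2758 1.2477]
AᵀP(A−BK) = [0.3254 -1.0009; -1.0009 5.8835]
P' = Q + AᵀP(A−BK) = [17.3254 10.9991; 10.9991 14.8835]
tr(P') = 32.2089

32.2089


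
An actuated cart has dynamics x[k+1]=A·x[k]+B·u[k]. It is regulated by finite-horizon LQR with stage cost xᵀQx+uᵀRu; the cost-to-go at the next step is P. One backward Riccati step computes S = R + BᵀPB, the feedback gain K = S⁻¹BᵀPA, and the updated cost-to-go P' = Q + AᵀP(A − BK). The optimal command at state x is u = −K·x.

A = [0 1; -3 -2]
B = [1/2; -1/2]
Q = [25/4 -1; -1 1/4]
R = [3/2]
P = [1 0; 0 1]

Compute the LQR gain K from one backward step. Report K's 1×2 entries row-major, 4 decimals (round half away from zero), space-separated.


BᵀP = [0.5000 -0.5000]
S = R + BᵀPB = [3/2] + [0.5000] = [2.0000]
BᵀPA = [1.5000 1.5000]
K = S⁻¹·BᵀPA = [0.7500 0.7500]
A−BK = [-0.3750 0.6250; -2.6250 -1.6250]
AᵀP(A−BK) = [7.8750 4.8750; 4.8750 3.8750]
P' = Q + AᵀP(A−BK) = [14.1250 3.8750; 3.8750 4.1250]
tr(P') = 18.2500

0.7500 0.7500


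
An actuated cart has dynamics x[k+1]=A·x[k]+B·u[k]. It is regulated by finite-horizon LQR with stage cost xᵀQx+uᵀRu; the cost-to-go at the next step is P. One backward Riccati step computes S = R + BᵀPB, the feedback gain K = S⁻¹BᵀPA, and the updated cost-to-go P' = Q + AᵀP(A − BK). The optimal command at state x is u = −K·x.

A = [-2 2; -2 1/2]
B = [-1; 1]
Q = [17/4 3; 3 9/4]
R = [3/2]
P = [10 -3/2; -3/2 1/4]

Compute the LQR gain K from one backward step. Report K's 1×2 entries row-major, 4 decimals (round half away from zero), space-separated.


BᵀP = [-11.5000 1.7500]
S = R + BᵀPB = [3/2] + [13.2500] = [14.7500]
BᵀPA = [19.5000 -22.1250]
K = S⁻¹·BᵀPA = [1.3220 -1.5000]
A−BK = [-0.6780 0.5000; -3.3220 2.0000]
AᵀP(A−BK) = [3.2203 -3.5000; -3.5000 3.8750]
P' = Q + AᵀP(A−BK) = [7.4703 -0.5000; -0.5000 6.1250]
tr(P') = 13.5953

1.3220 -1.5000


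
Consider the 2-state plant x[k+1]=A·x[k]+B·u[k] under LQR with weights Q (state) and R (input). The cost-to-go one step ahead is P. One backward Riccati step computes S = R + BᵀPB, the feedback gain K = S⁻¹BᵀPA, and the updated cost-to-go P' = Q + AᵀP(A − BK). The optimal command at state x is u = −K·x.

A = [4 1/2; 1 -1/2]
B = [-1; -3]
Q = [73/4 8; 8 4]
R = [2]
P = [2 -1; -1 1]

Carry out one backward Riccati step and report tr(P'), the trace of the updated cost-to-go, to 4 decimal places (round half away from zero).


47.6071

BᵀP = [1.0000 -2.0000]
S = R + BᵀPB = [2] + [5.0000] = [7.0000]
BᵀPA = [2.0000 1.5000]
K = S⁻¹·BᵀPA = [0.2857 0.2143]
A−BK = [4.2857 0.7143; 1.8571 0.1429]
AᵀP(A−BK) = [24.4286 4.5714; 4.5714 0.9286]
P' = Q + AᵀP(A−BK) = [42.6786 12.5714; 12.5714 4.9286]
tr(P') = 47.6071


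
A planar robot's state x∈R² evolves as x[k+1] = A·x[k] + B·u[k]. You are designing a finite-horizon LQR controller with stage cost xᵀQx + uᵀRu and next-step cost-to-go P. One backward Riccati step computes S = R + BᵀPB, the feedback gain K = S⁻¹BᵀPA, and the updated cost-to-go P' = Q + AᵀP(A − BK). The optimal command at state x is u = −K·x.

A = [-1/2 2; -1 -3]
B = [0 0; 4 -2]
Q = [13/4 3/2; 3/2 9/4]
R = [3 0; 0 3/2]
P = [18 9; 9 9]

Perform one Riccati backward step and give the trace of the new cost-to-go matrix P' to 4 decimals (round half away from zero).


BᵀP = [36.0000 36.0000; -18.0000 -18.0000]
S = R + BᵀPB = [3 0; 0 3/2] + [144.0000 -72.0000; -72.0000 36.0000] = [147.0000 -72.0000; -72.0000 37.5000]
BᵀPA = [-54.0000 -36.0000; 27.0000 18.0000]
K = S⁻¹·BᵀPA = [-0.2466 -0.1644; 0.2466 0.1644]
A−BK = [-0.5000 2.0000; 0.4795 -2.0137]
AᵀP(A−BK) = [2.5274 -8.8151; -8.8151 36.1233]
P' = Q + AᵀP(A−BK) = [5.7774 -7.3151; -7.3151 38.3733]
tr(P') = 44.1507

44.1507


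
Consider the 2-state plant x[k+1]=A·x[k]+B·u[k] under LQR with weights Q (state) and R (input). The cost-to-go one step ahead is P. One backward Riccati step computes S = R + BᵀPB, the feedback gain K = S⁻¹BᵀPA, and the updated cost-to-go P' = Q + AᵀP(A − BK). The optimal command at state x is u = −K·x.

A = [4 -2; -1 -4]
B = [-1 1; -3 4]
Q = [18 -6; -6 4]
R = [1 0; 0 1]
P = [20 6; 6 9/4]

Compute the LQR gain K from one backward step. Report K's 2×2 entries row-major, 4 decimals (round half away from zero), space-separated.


-1.5361 0.8568 0.2313 -0.6833

BᵀP = [-38.0000 -12.7500; 44.0000 15.0000]
S = R + BᵀPB = [1 0; 0 1] + [76.2500 -89.0000; -89.0000 104.0000] = [77.2500 -89.0000; -89.0000 105.0000]
BᵀPA = [-139.2500 127.0000; 161.0000 -148.0000]
K = S⁻¹·BᵀPA = [-1.5361 0.8568; 0.2313 -0.6833]
A−BK = [2.2326 -0.4599; -6.5335 1.3035]
AᵀP(A−BK) = [23.1078 -5.6820; -5.6820 2.0604]
P' = Q + AᵀP(A−BK) = [41.1078 -11.6820; -11.6820 6.0604]
tr(P') = 47.1682


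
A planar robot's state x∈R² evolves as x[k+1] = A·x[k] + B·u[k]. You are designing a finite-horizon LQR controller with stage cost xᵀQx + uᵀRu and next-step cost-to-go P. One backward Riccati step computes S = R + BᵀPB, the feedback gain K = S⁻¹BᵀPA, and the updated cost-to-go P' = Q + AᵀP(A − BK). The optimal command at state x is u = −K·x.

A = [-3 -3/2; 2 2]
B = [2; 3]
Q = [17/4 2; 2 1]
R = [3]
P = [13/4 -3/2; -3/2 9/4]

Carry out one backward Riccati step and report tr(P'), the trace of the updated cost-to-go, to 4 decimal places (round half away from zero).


BᵀP = [2.0000 3.7500]
S = R + BᵀPB = [3] + [15.2500] = [18.2500]
BᵀPA = [1.5000 4.5000]
K = S⁻¹·BᵀPA = [0.0822 0.2466]
A−BK = [-3.1644 -1.9932; 1.7534 1.2603]
AᵀP(A−BK) = [56.1267 36.7551; 36.7551 24.2029]
P' = Q + AᵀP(A−BK) = [60.3767 38.7551; 38.7551 25.2029]
tr(P') = 85.5796

85.5796


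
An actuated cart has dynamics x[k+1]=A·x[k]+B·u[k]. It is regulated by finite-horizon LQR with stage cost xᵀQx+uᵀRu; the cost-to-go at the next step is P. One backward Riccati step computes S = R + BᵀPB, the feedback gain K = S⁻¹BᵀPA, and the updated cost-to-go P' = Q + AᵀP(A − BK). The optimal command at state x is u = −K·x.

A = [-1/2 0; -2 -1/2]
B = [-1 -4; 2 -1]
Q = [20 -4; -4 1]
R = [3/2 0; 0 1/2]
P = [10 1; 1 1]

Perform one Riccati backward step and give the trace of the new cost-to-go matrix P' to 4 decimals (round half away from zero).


21.8718

BᵀP = [-8.0000 1.0000; -41.0000 -5.0000]
S = R + BᵀPB = [3/2 0; 0 1/2] + [10.0000 31.0000; 31.0000 169.0000] = [11.5000 31.0000; 31.0000 169.5000]
BᵀPA = [2.0000 -0.5000; 30.5000 2.5000]
K = S⁻¹·BᵀPA = [-0.6137 -0.1642; 0.2922 0.0448]
A−BK = [0.0550 0.0149; -0.4804 -0.1269]
AᵀP(A−BK) = [0.8158 0.2127; 0.2127 0.0560]
P' = Q + AᵀP(A−BK) = [20.8158 -3.7873; -3.7873 1.0560]
tr(P') = 21.8718


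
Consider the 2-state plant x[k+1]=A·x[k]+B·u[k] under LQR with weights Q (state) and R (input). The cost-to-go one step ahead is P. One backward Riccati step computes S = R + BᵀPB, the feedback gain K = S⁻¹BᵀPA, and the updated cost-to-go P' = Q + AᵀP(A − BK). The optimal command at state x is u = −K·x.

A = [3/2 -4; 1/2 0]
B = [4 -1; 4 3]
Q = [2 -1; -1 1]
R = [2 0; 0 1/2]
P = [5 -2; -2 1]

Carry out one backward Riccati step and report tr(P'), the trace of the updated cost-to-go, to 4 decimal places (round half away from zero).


BᵀP = [12.0000 -4.0000; -11.0000 5.0000]
S = R + BᵀPB = [2 0; 0 1/2] + [32.0000 -24.0000; -24.0000 26.0000] = [34.0000 -24.0000; -24.0000 26.5000]
BᵀPA = [16.0000 -48.0000; -14.0000 44.0000]
K = S⁻¹·BᵀPA = [0.2708 -0.6646; -0.2831 1.0585]
A−BK = [0.1338 -0.2831; 0.2662 -0.5169]
AᵀP(A−BK) = [0.2046 -0.5477; -0.5477 1.5262]
P' = Q + AᵀP(A−BK) = [2.2046 -1.5477; -1.5477 2.5262]
tr(P') = 4.7308

4.7308


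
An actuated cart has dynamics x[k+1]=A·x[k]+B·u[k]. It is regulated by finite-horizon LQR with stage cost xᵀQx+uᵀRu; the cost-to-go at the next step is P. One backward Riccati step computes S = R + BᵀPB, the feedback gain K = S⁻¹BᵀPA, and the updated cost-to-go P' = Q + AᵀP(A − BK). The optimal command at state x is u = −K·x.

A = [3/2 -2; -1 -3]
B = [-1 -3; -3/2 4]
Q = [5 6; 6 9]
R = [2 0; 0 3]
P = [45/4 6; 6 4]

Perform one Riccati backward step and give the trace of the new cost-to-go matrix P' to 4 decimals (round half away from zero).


BᵀP = [-20.2500 -12.0000; -9.7500 -2.0000]
S = R + BᵀPB = [2 0; 0 3] + [38.2500 12.7500; 12.7500 21.2500] = [40.2500 12.7500; 12.7500 24.2500]
BᵀPA = [-18.3750 76.5000; -12.6250 25.5000]
K = S⁻¹·BᵀPA = [-0.3499 1.8808; -0.3367 0.0627]
A−BK = [0.1401 0.0688; -0.1782 -0.4296]
AᵀP(A−BK) = [0.6331 -1.3995; -1.3995 7.5230]
P' = Q + AᵀP(A−BK) = [5.6331 4.6005; 4.6005 16.5230]
tr(P') = 22.1562

22.1562


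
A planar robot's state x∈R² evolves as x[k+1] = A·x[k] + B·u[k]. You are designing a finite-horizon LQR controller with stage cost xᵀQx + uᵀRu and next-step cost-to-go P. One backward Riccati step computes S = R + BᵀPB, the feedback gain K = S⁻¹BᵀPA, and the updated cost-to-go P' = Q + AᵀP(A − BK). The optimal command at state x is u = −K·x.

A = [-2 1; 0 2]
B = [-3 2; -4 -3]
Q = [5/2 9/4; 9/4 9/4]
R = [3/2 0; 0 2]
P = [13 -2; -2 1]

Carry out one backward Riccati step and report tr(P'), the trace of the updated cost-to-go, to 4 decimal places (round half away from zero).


5.6304

BᵀP = [-31.0000 2.0000; 32.0000 -7.0000]
S = R + BᵀPB = [3/2 0; 0 2] + [85.0000 -68.0000; -68.0000 85.0000] = [86.5000 -68.0000; -68.0000 87.0000]
BᵀPA = [62.0000 -27.0000; -64.0000 18.0000]
K = S⁻¹·BᵀPA = [0.3591 -0.3877; -0.4549 -0.0962]
A−BK = [-0.0128 0.0291; 0.0717 0.1606]
AᵀP(A−BK) = [0.6183 -0.1148; -0.1148 0.2621]
P' = Q + AᵀP(A−BK) = [3.1183 2.1352; 2.1352 2.5121]
tr(P') = 5.6304


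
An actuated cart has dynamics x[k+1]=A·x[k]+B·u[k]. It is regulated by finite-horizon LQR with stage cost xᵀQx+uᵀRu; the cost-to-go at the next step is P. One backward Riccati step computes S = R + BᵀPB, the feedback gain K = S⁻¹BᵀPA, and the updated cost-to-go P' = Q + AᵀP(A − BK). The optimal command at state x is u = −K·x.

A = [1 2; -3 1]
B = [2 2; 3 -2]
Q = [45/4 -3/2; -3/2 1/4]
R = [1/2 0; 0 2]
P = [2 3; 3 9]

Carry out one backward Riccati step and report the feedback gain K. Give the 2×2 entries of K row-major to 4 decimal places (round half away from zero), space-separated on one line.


-0.4582 0.5668 0.7123 0.3032

BᵀP = [13.0000 33.0000; -2.0000 -12.0000]
S = R + BᵀPB = [1/2 0; 0 2] + [125.0000 -40.0000; -40.0000 20.0000] = [125.5000 -40.0000; -40.0000 22.0000]
BᵀPA = [-86.0000 59.0000; 34.0000 -16.0000]
K = S⁻¹·BᵀPA = [-0.4582 0.5668; 0.7123 0.3032]
A−BK = [0.4918 0.2601; -0.2007 -0.0939]
AᵀP(A−BK) = [1.3738 0.4324; 0.4324 0.4126]
P' = Q + AᵀP(A−BK) = [12.6238 -1.0676; -1.0676 0.6626]
tr(P') = 13.2864


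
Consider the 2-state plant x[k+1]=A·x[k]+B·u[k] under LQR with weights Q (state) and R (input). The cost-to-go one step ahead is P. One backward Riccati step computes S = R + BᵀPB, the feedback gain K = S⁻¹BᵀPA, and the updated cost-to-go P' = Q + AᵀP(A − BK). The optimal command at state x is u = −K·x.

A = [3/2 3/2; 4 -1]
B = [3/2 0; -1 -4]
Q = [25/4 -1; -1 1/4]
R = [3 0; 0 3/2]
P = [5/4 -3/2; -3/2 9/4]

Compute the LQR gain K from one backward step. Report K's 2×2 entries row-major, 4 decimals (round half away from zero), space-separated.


0.0057 0.2352 -0.7228 0.3671

BᵀP = [3.3750 -4.5000; 6.0000 -9.0000]
S = R + BᵀPB = [3 0; 0 3/2] + [9.5625 18.0000; 18.0000 36.0000] = [12.5625 18.0000; 18.0000 37.5000]
BᵀPA = [-12.9375 9.5625; -27.0000 18.0000]
K = S⁻¹·BᵀPA = [0.0057 0.2352; -0.7228 0.3671]
A−BK = [1.4914 1.1472; 1.1147 0.7036]
AᵀP(A−BK) = [1.3724 0.0172; 0.0172 0.7055]
P' = Q + AᵀP(A−BK) = [7.6224 -0.9828; -0.9828 0.9555]
tr(P') = 8.5779


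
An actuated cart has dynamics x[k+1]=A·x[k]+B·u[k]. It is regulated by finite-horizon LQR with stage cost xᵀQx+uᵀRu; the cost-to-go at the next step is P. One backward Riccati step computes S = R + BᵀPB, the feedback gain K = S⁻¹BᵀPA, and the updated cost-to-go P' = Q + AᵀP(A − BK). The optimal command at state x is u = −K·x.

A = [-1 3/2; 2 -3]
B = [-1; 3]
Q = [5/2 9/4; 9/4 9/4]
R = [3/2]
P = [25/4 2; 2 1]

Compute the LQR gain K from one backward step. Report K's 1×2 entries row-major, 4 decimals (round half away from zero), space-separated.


0.4737 -0.7105

BᵀP = [-0.2500 1.0000]
S = R + BᵀPB = [3/2] + [3.2500] = [4.7500]
BᵀPA = [2.2500 -3.3750]
K = S⁻¹·BᵀPA = [0.4737 -0.7105]
A−BK = [-0.5263 0.7895; 0.5789 -0.8684]
AᵀP(A−BK) = [1.1842 -1.7763; -1.7763 2.6645]
P' = Q + AᵀP(A−BK) = [3.6842 0.4737; 0.4737 4.9145]
tr(P') = 8.5987


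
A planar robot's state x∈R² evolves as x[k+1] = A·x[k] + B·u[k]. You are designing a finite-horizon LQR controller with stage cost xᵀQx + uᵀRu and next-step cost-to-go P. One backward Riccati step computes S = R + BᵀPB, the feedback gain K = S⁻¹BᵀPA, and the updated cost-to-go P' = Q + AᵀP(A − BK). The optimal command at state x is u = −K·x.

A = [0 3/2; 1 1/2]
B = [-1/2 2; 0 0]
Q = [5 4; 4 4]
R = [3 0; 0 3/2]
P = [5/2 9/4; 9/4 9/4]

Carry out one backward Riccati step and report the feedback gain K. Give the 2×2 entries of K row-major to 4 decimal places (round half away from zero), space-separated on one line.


BᵀP = [-1.2500 -1.1250; 5.0000 4.5000]
S = R + BᵀPB = [3 0; 0 3/2] + [0.6250 -2.5000; -2.5000 10.0000] = [3.6250 -2.5000; -2.5000 11.5000]
BᵀPA = [-1.1250 -2.4375; 4.5000 9.7500]
K = S⁻¹·BᵀPA = [-0.0476 -0.1032; 0.3810 0.8254]
A−BK = [-0.7857 -0.2024; 1.0000 0.5000]
AᵀP(A−BK) = [0.4821 0.6696; 0.6696 1.2634]
P' = Q + AᵀP(A−BK) = [5.4821 4.6696; 4.6696 5.2634]
tr(P') = 10.7455

-0.0476 -0.1032 0.3810 0.8254


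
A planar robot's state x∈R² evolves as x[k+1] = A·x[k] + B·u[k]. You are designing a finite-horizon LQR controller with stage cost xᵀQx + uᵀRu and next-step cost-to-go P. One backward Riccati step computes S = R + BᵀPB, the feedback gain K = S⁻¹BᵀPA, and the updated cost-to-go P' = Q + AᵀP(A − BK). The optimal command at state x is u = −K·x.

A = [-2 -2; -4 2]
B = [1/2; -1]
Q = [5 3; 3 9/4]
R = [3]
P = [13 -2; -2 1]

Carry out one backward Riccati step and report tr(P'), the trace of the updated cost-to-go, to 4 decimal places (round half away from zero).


58.8176

BᵀP = [8.5000 -2.0000]
S = R + BᵀPB = [3] + [6.2500] = [9.2500]
BᵀPA = [-9.0000 -21.0000]
K = S⁻¹·BᵀPA = [-0.9730 -2.2703]
A−BK = [-1.5135 -0.8649; -4.9730 -0.2703]
AᵀP(A−BK) = [27.2432 15.5676; 15.5676 24.3243]
P' = Q + AᵀP(A−BK) = [32.2432 18.5676; 18.5676 26.5743]
tr(P') = 58.8176


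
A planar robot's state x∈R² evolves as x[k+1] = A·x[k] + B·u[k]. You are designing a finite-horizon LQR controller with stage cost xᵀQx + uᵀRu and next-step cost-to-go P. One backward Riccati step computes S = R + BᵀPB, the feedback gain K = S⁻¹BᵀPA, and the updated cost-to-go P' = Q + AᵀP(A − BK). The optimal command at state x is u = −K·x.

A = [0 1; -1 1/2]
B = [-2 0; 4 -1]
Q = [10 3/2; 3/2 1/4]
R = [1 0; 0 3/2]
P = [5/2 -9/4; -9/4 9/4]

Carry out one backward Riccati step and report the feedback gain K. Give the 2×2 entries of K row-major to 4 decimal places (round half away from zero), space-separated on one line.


-0.1570 -0.0930 0.0349 -0.0349

BᵀP = [-14.0000 13.5000; 2.2500 -2.2500]
S = R + BᵀPB = [1 0; 0 3/2] + [82.0000 -13.5000; -13.5000 2.2500] = [83.0000 -13.5000; -13.5000 3.7500]
BᵀPA = [-13.5000 -7.2500; 2.2500 1.1250]
K = S⁻¹·BᵀPA = [-0.1570 -0.0930; 0.0349 -0.0349]
A−BK = [-0.3140 0.8140; -0.3372 0.8372]
AᵀP(A−BK) = [0.0523 -0.0523; -0.0523 0.1773]
P' = Q + AᵀP(A−BK) = [10.0523 1.4477; 1.4477 0.4273]
tr(P') = 10.4797


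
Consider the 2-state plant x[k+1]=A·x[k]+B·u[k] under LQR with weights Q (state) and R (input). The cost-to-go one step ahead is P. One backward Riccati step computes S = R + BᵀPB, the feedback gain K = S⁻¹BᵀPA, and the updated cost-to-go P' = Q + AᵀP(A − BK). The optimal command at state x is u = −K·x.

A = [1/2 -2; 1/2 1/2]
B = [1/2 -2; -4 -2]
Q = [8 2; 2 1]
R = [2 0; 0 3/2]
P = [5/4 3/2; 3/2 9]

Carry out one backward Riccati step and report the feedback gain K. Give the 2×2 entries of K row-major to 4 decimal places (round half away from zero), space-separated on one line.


-0.0291 -0.3973 -0.1997 0.6014

BᵀP = [-5.3750 -35.2500; -5.5000 -21.0000]
S = R + BᵀPB = [2 0; 0 3/2] + [138.3125 81.2500; 81.2500 53.0000] = [140.3125 81.2500; 81.2500 54.5000]
BᵀPA = [-20.3125 -6.8750; -13.2500 0.5000]
K = S⁻¹·BᵀPA = [-0.0291 -0.3973; -0.1997 0.6014]
A−BK = [0.1152 -0.5986; -0.0159 0.1138]
AᵀP(A−BK) = [0.0749 -0.2255; -0.2255 1.2182]
P' = Q + AᵀP(A−BK) = [8.0749 1.7745; 1.7745 2.2182]
tr(P') = 10.2931


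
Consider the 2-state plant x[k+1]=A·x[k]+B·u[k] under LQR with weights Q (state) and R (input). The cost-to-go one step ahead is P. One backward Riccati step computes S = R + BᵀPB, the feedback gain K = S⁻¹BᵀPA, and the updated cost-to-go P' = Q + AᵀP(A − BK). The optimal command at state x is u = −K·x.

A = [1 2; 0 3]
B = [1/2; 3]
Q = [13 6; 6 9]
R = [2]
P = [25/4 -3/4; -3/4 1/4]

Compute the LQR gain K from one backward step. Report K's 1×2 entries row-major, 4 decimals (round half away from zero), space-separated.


0.2456 0.8070

BᵀP = [0.8750 0.3750]
S = R + BᵀPB = [2] + [1.5625] = [3.5625]
BᵀPA = [0.8750 2.8750]
K = S⁻¹·BᵀPA = [0.2456 0.8070]
A−BK = [0.8772 1.5965; -0.7368 0.5789]
AᵀP(A−BK) = [6.0351 9.5439; 9.5439 15.9298]
P' = Q + AᵀP(A−BK) = [19.0351 15.5439; 15.5439 24.9298]
tr(P') = 43.9649


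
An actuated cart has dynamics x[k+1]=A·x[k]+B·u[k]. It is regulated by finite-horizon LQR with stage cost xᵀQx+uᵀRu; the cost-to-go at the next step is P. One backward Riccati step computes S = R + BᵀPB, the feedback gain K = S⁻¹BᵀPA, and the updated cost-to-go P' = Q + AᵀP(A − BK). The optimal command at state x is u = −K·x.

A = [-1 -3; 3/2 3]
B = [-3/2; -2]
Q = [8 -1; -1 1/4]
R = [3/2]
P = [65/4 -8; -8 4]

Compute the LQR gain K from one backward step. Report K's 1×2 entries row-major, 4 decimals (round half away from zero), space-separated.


2.3711 6.1237

BᵀP = [-8.3750 4.0000]
S = R + BᵀPB = [3/2] + [4.5625] = [6.0625]
BᵀPA = [14.3750 37.1250]
K = S⁻¹·BᵀPA = [2.3711 6.1237]
A−BK = [2.5567 6.1856; 6.2423 15.2474]
AᵀP(A−BK) = [15.1649 38.7216; 38.7216 98.9072]
P' = Q + AᵀP(A−BK) = [23.1649 37.7216; 37.7216 99.1572]
tr(P') = 122.3222


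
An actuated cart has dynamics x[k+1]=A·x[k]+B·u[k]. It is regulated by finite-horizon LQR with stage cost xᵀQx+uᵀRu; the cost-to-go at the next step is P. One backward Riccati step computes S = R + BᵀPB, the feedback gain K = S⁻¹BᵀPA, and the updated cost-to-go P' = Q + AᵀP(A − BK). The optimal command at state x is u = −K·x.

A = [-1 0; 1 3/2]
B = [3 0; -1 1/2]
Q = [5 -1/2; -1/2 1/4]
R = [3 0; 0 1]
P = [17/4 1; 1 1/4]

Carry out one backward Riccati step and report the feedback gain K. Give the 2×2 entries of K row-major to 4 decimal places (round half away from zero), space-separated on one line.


BᵀP = [11.7500 2.7500; 0.5000 0.1250]
S = R + BᵀPB = [3 0; 0 1] + [32.5000 1.3750; 1.3750 0.0625] = [35.5000 1.3750; 1.3750 1.0625]
BᵀPA = [-9.0000 4.1250; -0.3750 0.1875]
K = S⁻¹·BᵀPA = [-0.2525 0.1151; -0.0262 0.0275]
A−BK = [-0.2425 -0.3454; 0.7606 1.6014]
AᵀP(A−BK) = [0.2176 -0.0785; -0.0785 0.0824]
P' = Q + AᵀP(A−BK) = [5.2176 -0.5785; -0.5785 0.3324]
tr(P') = 5.5500

-0.2525 0.1151 -0.0262 0.0275


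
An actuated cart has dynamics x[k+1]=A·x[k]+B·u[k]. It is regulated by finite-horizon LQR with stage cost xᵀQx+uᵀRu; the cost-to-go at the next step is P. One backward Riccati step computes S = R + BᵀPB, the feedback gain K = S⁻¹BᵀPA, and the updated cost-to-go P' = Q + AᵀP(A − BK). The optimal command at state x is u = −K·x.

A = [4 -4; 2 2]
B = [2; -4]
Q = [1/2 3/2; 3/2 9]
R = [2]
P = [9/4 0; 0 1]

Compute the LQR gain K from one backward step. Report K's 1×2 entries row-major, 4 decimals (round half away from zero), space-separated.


BᵀP = [4.5000 -4.0000]
S = R + BᵀPB = [2] + [25.0000] = [27.0000]
BᵀPA = [10.0000 -26.0000]
K = S⁻¹·BᵀPA = [0.3704 -0.9630]
A−BK = [3.2593 -2.0741; 3.4815 -1.8519]
AᵀP(A−BK) = [36.2963 -22.3704; -22.3704 14.9630]
P' = Q + AᵀP(A−BK) = [36.7963 -20.8704; -20.8704 23.9630]
tr(P') = 60.7593

0.3704 -0.9630


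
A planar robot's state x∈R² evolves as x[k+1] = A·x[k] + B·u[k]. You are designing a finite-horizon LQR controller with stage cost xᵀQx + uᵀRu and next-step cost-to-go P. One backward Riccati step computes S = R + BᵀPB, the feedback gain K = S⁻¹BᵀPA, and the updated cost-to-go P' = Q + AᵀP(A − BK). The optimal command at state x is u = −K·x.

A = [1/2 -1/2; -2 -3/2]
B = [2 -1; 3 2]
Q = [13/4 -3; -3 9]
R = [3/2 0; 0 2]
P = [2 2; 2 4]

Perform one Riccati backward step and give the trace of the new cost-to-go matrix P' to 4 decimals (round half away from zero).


13.3314

BᵀP = [10.0000 16.0000; 2.0000 6.0000]
S = R + BᵀPB = [3/2 0; 0 2] + [68.0000 22.0000; 22.0000 10.0000] = [69.5000 22.0000; 22.0000 12.0000]
BᵀPA = [-27.0000 -29.0000; -11.0000 -10.0000]
K = S⁻¹·BᵀPA = [-0.2343 -0.3657; -0.4871 -0.1629]
A−BK = [0.4814 0.0686; -0.3229 -0.0771]
AᵀP(A−BK) = [0.8157 0.3343; 0.3343 0.2657]
P' = Q + AᵀP(A−BK) = [4.0657 -2.6657; -2.6657 9.2657]
tr(P') = 13.3314


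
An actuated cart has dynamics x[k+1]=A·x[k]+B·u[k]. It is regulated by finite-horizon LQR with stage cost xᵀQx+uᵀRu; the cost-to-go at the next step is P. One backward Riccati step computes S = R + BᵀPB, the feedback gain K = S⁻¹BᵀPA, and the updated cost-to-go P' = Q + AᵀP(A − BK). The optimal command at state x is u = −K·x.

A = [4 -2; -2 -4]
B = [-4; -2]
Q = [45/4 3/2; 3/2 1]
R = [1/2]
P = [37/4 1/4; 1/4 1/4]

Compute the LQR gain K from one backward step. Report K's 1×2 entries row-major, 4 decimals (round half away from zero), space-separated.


-0.9577 0.5277

BᵀP = [-37.5000 -1.5000]
S = R + BᵀPB = [1/2] + [153.0000] = [153.5000]
BᵀPA = [-147.0000 81.0000]
K = S⁻¹·BᵀPA = [-0.9577 0.5277]
A−BK = [0.1694 0.1107; -3.9153 -2.9446]
AᵀP(A−BK) = [4.2248 2.5700; 2.5700 2.2573]
P' = Q + AᵀP(A−BK) = [15.4748 4.0700; 4.0700 3.2573]
tr(P') = 18.7321


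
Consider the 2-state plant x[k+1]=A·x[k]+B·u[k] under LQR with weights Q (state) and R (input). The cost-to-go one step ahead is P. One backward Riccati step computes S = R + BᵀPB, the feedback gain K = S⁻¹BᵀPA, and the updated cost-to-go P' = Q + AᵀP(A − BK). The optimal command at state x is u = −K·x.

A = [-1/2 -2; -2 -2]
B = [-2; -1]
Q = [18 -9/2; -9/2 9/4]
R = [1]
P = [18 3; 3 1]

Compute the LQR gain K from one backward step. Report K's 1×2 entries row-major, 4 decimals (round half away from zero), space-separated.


BᵀP = [-39.0000 -7.0000]
S = R + BᵀPB = [1] + [85.0000] = [86.0000]
BᵀPA = [33.5000 92.0000]
K = S⁻¹·BᵀPA = [0.3895 1.0698]
A−BK = [0.2791 0.1395; -1.6105 -0.9302]
AᵀP(A−BK) = [1.4506 1.1628; 1.1628 1.5814]
P' = Q + AᵀP(A−BK) = [19.4506 -3.3372; -3.3372 3.8314]
tr(P') = 23.2820

0.3895 1.0698
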